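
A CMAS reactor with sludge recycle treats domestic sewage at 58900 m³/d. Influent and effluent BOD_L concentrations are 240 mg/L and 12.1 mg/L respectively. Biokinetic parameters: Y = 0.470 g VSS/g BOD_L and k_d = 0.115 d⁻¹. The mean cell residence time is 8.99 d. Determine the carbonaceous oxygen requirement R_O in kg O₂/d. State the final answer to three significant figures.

R_O ≈ 9020 kg O₂/d

Correct the yield for decay: Y_obs = Y/(1 + k_d θ_c) = 0.470 / (1 + 0.115 × 8.99) = 0.470 / 2.034 = 0.2311.
ΔS = 240 − 12.1 = 227.9 mg/L, so the substrate removal rate is 58900 × 227.9/1000 = 13423 kg BOD_L/d.
P_X = Y_obs·Q·(S₀ − S) = 0.2311 × 13423 = 3102 kg VSS/d.
R_O = Q·ΔS − 1.42 P_X = 13423 − 4405 = 9019 kg O₂/d.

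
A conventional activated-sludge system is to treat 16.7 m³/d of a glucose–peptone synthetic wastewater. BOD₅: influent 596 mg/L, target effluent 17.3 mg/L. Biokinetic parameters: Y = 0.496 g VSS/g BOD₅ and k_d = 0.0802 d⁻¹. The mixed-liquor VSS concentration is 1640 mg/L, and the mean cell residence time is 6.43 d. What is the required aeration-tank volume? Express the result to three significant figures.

V ≈ 12.4 m³

Steady-state biomass mass balance: V·X·(1 + k_d·θ_c) = Y·Q·(S₀ − S)·θ_c, so V = 0.496 × 16.7 × (596 − 17.3) × 6.43 / [1640 × (1 + 0.0802 × 6.43)] = 3.08×10^4 / 2486 = 12.40 m³.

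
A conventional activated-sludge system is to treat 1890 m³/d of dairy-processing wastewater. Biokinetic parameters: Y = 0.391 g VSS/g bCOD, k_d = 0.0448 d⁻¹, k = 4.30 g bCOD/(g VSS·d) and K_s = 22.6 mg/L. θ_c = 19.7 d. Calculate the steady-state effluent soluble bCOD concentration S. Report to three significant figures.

S ≈ 1.36 mg/L

Effluent substrate depends only on kinetics and SRT: S = K_s(1 + k_d θ_c) / [θ_c(Yk − k_d) − 1] = 22.6 × (1 + 0.0448 × 19.7) / [19.7 × (0.391 × 4.30 − 0.0448) − 1] = 42.55 / 31.24 = 1.362 mg/L.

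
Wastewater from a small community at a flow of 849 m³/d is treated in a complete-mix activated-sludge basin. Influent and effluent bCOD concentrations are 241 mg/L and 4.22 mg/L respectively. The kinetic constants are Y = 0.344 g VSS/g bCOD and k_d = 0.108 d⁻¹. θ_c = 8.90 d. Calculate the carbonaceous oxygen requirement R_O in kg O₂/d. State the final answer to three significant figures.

Y_obs = Y / (1 + k_d θ_c) = 0.344 / (1 + 0.108 × 8.90) = 0.344 / 1.961 = 0.1754.
Substrate removed = Q·(S₀ − S) = 849 m³/d × (241 − 4.22) g/m³ = 2.01×10^5 g/d = 201.0 kg/d.
P_X = Y_obs·Q·(S₀ − S) = 0.1754 × 201.0 = 35.26 kg VSS/d.
Carbonaceous O₂ demand = substrate oxidised − cell-mass equivalent = 201.0 − 1.42 × 35.26 = 151.0 kg O₂/d.

R_O ≈ 151 kg O₂/d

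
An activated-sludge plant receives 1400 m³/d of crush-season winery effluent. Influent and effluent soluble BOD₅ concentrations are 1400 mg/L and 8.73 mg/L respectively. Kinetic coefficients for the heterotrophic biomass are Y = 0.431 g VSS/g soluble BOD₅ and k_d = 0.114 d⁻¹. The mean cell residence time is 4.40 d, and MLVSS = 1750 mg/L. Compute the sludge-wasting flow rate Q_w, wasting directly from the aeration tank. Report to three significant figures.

Q_w ≈ 319 m³/d

Rearranging the biomass balance for a CMAS with decay, V = Y·Q·ΔS·θ_c / [X·(1+k_d θ_c)] = 0.431 × 1400 × (1400 − 8.73) × 4.40 / [1750 × (1 + 0.114 × 4.40)] = 3.69×10^6 / 2628 = 1406 m³.
Wasting from the aeration tank: Q_w = V / θ_c = 1406 / 4.40 = 319.5 m³/d.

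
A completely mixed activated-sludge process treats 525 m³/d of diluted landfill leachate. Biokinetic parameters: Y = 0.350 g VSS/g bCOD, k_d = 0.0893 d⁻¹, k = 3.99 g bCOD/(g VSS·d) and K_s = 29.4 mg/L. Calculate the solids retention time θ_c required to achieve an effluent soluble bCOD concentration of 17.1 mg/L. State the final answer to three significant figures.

From 1/θ_c = Y·k·S/(K_s + S) − k_d: Y·k·S/(K_s+S) = 0.350 × 3.99 × 17.1 / (29.4 + 17.1) = 0.5136 d⁻¹.
1/θ_c = 0.5136 − 0.0893 = 0.4243 d⁻¹, so θ_c = 2.357 d.

θ_c ≈ 2.36 d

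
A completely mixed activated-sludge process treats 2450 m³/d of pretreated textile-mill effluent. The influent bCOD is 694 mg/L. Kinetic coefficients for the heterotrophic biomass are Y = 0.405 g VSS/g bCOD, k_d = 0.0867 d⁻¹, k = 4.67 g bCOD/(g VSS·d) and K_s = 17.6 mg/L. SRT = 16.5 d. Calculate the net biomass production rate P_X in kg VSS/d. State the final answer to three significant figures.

For a completely mixed reactor with recycle the Lawrence–McCarty relation gives S = K_s·(1 + k_d·θ_c) / [θ_c·(Y·k − k_d) − 1] = 17.6 × (1 + 0.0867 × 16.5) / [16.5 × (0.405 × 4.67 − 0.0867) − 1] = 42.78 / 28.78 = 1.487 mg/L.
Observed yield with endogenous decay: Y_obs = Y / (1 + k_d·θ_c) = 0.405 / (1 + 0.0867 × 16.5) = 0.405 / 2.431 = 0.1666 g VSS/g bCOD.
Mass of bCOD removed per day: Q(S₀ − S) = 2450 × 692.5 g/m³ = 1697 kg/d.
P_X = Y_obs · Q(S₀ − S) = 0.1666 × 1697 = 282.7 kg VSS/d.

P_X ≈ 283 kg VSS/d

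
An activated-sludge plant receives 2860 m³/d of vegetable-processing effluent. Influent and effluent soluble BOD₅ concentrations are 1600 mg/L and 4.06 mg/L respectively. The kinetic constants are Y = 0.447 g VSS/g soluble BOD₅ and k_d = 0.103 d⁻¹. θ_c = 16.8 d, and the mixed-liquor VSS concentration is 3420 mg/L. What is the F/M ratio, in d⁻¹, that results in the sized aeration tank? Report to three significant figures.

F/M ≈ 0.365 d⁻¹

From the SRT design equation V = Y Q (S₀−S) θ_c / [X (1 + k_d θ_c)] = 0.447 × 2860 × (1600 − 4.06) × 16.8 / [3420 × (1 + 0.103 × 16.8)] = 3.43×10^7 / 9338 = 3671 m³.
F/M = applied load / biomass = Q·S₀/(V·X) = 2860 × 1600 / (3671 × 3420) = 0.3645 d⁻¹.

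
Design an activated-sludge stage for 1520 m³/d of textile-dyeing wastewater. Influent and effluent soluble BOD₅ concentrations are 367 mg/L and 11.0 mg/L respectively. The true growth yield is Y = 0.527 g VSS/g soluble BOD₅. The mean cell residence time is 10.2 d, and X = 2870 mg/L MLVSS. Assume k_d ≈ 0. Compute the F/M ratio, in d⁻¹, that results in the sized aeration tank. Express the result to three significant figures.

With k_d = 0 the design equation reduces to V = Y Q (S₀−S) θ_c / X = 0.527 × 1520 × (367 − 11.0) × 10.2 / 2870 = 1013 m³.
F/M = Q·S₀ / (V·X) = 1520 × 367 / (1013 × 2870) = 0.1918 g soluble BOD₅·(g VSS·d)⁻¹.

F/M ≈ 0.192 d⁻¹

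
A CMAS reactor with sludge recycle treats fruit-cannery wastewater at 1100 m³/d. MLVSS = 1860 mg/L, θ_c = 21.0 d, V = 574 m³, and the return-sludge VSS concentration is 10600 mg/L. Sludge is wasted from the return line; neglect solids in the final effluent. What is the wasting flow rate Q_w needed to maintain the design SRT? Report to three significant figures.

θ_c = V·X/(Q_w·X_r) when wasting from the recycle, so Q_w = V·X/(θ_c·X_r) = 574.0 × 1860 / (21.0 × 10600) = 4.796 m³/d.

Q_w ≈ 4.80 m³/d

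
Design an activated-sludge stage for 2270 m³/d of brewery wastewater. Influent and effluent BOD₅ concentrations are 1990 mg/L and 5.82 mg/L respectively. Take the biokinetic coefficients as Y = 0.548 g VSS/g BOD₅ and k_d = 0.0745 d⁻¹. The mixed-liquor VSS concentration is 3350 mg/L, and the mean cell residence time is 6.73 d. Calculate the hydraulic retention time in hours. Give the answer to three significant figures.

From the SRT design equation V = Y Q (S₀−S) θ_c / [X (1 + k_d θ_c)] = 0.548 × 2270 × (1990 − 5.82) × 6.73 / [3350 × (1 + 0.0745 × 6.73)] = 1.66×10^7 / 5030 = 3303 m³.
τ = V/Q = 3303/2270 = 1.455 d, or 34.92 h.

τ ≈ 34.9 h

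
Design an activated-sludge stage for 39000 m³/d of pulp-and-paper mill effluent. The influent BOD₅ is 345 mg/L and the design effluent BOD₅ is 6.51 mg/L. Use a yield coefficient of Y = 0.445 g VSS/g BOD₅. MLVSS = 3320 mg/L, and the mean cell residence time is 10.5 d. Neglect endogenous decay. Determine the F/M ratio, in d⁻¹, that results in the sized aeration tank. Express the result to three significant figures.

V·X = Y·Q·ΔS·θ_c gives V = 0.445 × 39000 × (345 − 6.51) × 10.5 / 3320 = 18579 m³.
F/M = Q·S₀ / (V·X) = 39000 × 345 / (18579 × 3320) = 0.2181 g BOD₅·(g VSS·d)⁻¹.

F/M ≈ 0.218 d⁻¹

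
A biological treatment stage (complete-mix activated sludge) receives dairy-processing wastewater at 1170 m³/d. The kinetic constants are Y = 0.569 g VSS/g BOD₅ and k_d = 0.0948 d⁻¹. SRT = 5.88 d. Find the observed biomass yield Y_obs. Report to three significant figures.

Observed yield with endogenous decay: Y_obs = Y / (1 + k_d·θ_c) = 0.569 / (1 + 0.0948 × 5.88) = 0.569 / 1.557 = 0.3653 g VSS/g BOD₅.

Y_obs ≈ 0.365 g VSS/g BOD₅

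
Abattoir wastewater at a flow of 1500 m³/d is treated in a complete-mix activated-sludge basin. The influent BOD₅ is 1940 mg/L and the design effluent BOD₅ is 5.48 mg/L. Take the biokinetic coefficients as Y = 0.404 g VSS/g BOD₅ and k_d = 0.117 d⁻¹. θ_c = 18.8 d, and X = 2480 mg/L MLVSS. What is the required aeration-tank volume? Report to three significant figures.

V ≈ 2780 m³

Steady-state biomass mass balance: V·X·(1 + k_d·θ_c) = Y·Q·(S₀ − S)·θ_c, so V = 0.404 × 1500 × (1940 − 5.48) × 18.8 / [2480 × (1 + 0.117 × 18.8)] = 2.2×10^7 / 7935 = 2778 m³.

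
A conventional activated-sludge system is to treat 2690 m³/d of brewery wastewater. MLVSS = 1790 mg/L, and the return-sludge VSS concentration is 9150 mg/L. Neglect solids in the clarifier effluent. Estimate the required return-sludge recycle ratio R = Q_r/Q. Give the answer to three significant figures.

R = Q_r/Q = X/(X_r − X) = 1790 / (9150 − 1790) = 0.2432.

R ≈ 0.243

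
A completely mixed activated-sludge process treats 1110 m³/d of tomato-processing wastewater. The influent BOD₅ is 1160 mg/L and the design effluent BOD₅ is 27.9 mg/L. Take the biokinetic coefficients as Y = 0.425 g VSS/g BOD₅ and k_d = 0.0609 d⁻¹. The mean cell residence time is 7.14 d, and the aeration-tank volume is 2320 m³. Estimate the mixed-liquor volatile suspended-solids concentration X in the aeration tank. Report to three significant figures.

X ≈ 1150 mg/L

X = Y·Q·ΔS·θ_c / [V·(1 + k_d θ_c)] = 0.425 × 1110 × (1160 − 27.9) × 7.14 / [2320 × (1 + 0.0609 × 7.14)] = 1146 mg/L.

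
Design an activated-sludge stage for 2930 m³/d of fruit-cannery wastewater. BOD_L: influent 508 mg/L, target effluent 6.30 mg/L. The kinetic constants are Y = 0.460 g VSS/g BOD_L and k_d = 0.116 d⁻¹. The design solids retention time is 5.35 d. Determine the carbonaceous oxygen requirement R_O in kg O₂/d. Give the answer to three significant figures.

R_O ≈ 877 kg O₂/d

The observed yield is Y_obs = Y/(1 + k_d·θ_c) = 0.460 / (1 + 0.116 × 5.35) = 0.460 / 1.621 = 0.2838 g VSS per g BOD_L removed.
Mass of BOD_L removed per day: Q(S₀ − S) = 2930 × 501.7 g/m³ = 1470 kg/d.
Net sludge production P_X = 0.2838 × 1470 = 417.2 kg VSS/d.
Carbonaceous O₂ demand = substrate oxidised − cell-mass equivalent = 1470 − 1.42 × 417.2 = 877.5 kg O₂/d.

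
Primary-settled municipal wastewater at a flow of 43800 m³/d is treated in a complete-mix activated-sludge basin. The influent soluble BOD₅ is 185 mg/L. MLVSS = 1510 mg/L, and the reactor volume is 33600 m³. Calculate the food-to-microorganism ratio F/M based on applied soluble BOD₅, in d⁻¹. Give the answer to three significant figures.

F/M ≈ 0.160 d⁻¹

Food-to-microorganism ratio F/M = Q S₀ / (V X) = 43800 × 185 / (33600 × 1510) = 0.1597 d⁻¹.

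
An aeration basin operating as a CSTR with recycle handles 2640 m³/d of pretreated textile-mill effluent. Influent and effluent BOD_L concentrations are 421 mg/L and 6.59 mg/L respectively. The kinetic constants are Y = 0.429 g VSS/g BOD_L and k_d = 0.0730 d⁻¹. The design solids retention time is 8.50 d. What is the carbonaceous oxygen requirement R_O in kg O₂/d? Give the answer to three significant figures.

The observed yield is Y_obs = Y/(1 + k_d·θ_c) = 0.429 / (1 + 0.0730 × 8.50) = 0.429 / 1.620 = 0.2647 g VSS per g BOD_L removed.
Mass of BOD_L removed per day: Q(S₀ − S) = 2640 × 414.4 g/m³ = 1094 kg/d.
Biomass synthesised: P_X = Y_obs × 1094 = 289.6 kg VSS/d.
Carbonaceous O₂ demand = substrate oxidised − cell-mass equivalent = 1094 − 1.42 × 289.6 = 682.8 kg O₂/d.

R_O ≈ 683 kg O₂/d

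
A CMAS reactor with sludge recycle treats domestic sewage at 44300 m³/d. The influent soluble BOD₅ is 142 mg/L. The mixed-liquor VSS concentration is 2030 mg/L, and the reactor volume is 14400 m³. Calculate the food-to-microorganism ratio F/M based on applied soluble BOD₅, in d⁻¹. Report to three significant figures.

F/M = applied load / biomass = Q·S₀/(V·X) = 44300 × 142 / (14400 × 2030) = 0.2152 d⁻¹.

F/M ≈ 0.215 d⁻¹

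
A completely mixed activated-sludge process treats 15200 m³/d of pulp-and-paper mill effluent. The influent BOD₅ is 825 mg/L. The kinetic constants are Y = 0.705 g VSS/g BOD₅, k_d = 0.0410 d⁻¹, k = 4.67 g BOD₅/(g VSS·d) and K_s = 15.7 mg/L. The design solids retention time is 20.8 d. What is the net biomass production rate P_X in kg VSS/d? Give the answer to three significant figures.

P_X ≈ 4770 kg VSS/d

Effluent substrate depends only on kinetics and SRT: S = K_s(1 + k_d θ_c) / [θ_c(Yk − k_d) − 1] = 15.7 × (1 + 0.0410 × 20.8) / [20.8 × (0.705 × 4.67 − 0.0410) − 1] = 29.09 / 66.63 = 0.4366 mg/L.
Correct the yield for decay: Y_obs = Y/(1 + k_d θ_c) = 0.705 / (1 + 0.0410 × 20.8) = 0.705 / 1.853 = 0.3805.
Mass of BOD₅ removed per day: Q(S₀ − S) = 15200 × 824.6 g/m³ = 12533 kg/d.
Biomass produced: P_X = Y_obs·Q·ΔS = 0.3805 × 12533 ≈ 4769 kg VSS/d.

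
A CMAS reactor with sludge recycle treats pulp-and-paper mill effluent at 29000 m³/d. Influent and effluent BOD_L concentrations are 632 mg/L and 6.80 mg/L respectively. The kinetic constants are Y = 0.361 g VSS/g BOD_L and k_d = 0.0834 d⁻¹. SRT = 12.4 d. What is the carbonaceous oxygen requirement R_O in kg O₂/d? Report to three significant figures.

R_O ≈ 13600 kg O₂/d

Observed yield with endogenous decay: Y_obs = Y / (1 + k_d·θ_c) = 0.361 / (1 + 0.0834 × 12.4) = 0.361 / 2.034 = 0.1775 g VSS/g BOD_L.
Q·(S₀ − S) = 29000 × (632 − 6.80) × 10⁻³ = 18131 kg/d removed.
Net sludge production P_X = 0.1775 × 18131 = 3218 kg VSS/d.
R_O = Q·ΔS − 1.42 P_X = 18131 − 4569 = 13562 kg O₂/d.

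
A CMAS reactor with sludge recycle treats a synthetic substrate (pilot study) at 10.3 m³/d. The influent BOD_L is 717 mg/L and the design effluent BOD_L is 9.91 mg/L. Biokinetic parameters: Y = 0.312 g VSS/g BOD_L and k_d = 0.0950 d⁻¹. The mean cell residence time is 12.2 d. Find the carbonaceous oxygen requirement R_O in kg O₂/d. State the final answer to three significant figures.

Observed yield with endogenous decay: Y_obs = Y / (1 + k_d·θ_c) = 0.312 / (1 + 0.0950 × 12.2) = 0.312 / 2.159 = 0.1445 g VSS/g BOD_L.
Q·(S₀ − S) = 10.3 × (717 − 9.91) × 10⁻³ = 7.283 kg/d removed.
P_X = Y_obs·Q·(S₀ − S) = 0.1445 × 7.283 = 1.052 kg VSS/d.
R_O = Q·ΔS − 1.42 P_X = 7.283 − 1.495 = 5.789 kg O₂/d.

R_O ≈ 5.79 kg O₂/d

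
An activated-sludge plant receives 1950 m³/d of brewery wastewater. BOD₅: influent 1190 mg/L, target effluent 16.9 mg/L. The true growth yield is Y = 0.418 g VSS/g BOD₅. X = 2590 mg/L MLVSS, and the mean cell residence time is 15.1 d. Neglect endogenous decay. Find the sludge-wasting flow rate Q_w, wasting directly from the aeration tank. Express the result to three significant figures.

Q_w ≈ 369 m³/d

Biomass mass balance (decay neglected): V·X = Y·Q·(S₀ − S)·θ_c, so V = 0.418 × 1950 × (1190 − 16.9) × 15.1 / 2590 = 5575 m³.
With mixed-liquor wasting, θ_c = V/Q_w, so Q_w = V/θ_c = 5575/15.1 = 369.2 m³/d.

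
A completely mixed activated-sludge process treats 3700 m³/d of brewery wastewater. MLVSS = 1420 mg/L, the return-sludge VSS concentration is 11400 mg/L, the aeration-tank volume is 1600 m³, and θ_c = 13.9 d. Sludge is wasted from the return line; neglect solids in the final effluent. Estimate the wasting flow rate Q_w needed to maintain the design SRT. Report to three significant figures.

Q_w ≈ 14.3 m³/d

θ_c = V·X/(Q_w·X_r) when wasting from the recycle, so Q_w = V·X/(θ_c·X_r) = 1600 × 1420 / (13.9 × 11400) = 14.34 m³/d.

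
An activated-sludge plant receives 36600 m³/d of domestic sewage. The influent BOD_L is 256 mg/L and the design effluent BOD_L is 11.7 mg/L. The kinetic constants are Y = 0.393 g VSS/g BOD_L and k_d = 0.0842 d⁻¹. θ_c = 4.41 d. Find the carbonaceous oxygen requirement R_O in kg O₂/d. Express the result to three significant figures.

R_O ≈ 5300 kg O₂/d

Observed yield with endogenous decay: Y_obs = Y / (1 + k_d·θ_c) = 0.393 / (1 + 0.0842 × 4.41) = 0.393 / 1.371 = 0.2866 g VSS/g BOD_L.
Q·(S₀ − S) = 36600 × (256 − 11.7) × 10⁻³ = 8941 kg/d removed.
Net sludge production P_X = 0.2866 × 8941 = 2562 kg VSS/d.
R_O = Q·(S₀ − S) − 1.42·P_X = 8941 − 1.42 × 2562 = 5303 kg O₂/d.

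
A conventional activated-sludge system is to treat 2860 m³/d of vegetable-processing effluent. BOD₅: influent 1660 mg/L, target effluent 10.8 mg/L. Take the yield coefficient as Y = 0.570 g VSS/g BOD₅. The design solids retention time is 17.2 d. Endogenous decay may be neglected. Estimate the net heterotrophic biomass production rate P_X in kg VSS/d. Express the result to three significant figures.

P_X ≈ 2690 kg VSS/d

With endogenous decay neglected, the observed yield equals the true yield: Y_obs = Y = 0.570 g VSS/g BOD₅.
Q·(S₀ − S) = 2860 × (1660 − 10.8) × 10⁻³ = 4717 kg/d removed.
So the net sludge growth is P_X = 0.5700 × 4717 = 2689 kg VSS/d.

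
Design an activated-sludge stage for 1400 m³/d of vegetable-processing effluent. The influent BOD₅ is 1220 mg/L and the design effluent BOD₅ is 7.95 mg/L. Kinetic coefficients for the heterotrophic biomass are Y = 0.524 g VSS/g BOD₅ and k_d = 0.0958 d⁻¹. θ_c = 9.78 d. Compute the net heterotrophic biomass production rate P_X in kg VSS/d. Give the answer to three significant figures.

P_X ≈ 459 kg VSS/d

Correct the yield for decay: Y_obs = Y/(1 + k_d θ_c) = 0.524 / (1 + 0.0958 × 9.78) = 0.524 / 1.937 = 0.2705.
Mass of BOD₅ removed per day: Q(S₀ − S) = 1400 × 1212 g/m³ = 1697 kg/d.
Biomass produced: P_X = Y_obs·Q·ΔS = 0.2705 × 1697 ≈ 459.1 kg VSS/d.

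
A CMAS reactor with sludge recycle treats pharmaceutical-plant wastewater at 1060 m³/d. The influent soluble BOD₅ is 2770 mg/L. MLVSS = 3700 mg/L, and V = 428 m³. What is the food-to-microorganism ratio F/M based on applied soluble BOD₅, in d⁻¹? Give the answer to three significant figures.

F/M = applied load / biomass = Q·S₀/(V·X) = 1060 × 2770 / (428.0 × 3700) = 1.854 d⁻¹.

F/M ≈ 1.85 d⁻¹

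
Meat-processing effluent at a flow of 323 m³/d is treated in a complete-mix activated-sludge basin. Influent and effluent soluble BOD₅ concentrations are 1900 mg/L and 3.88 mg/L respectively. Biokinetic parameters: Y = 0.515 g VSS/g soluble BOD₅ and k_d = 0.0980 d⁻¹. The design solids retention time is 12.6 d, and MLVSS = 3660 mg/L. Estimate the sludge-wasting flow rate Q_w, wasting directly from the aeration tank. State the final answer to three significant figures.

Q_w ≈ 38.6 m³/d

From the SRT design equation V = Y Q (S₀−S) θ_c / [X (1 + k_d θ_c)] = 0.515 × 323 × (1900 − 3.88) × 12.6 / [3660 × (1 + 0.0980 × 12.6)] = 3.97×10^6 / 8179 = 485.9 m³.
For wasting at MLVSS concentration, Q_w = V/θ_c = 485.9/12.6 = 38.56 m³/d.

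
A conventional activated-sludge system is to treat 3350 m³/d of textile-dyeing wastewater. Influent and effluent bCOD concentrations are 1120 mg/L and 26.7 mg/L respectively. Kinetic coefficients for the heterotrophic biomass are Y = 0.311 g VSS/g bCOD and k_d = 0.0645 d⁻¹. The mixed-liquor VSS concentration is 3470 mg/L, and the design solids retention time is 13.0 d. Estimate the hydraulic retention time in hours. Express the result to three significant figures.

Rearranging the biomass balance for a CMAS with decay, V = Y·Q·ΔS·θ_c / [X·(1+k_d θ_c)] = 0.311 × 3350 × (1120 − 26.7) × 13.0 / [3470 × (1 + 0.0645 × 13.0)] = 1.48×10^7 / 6380 = 2321 m³.
HRT = V/Q = 2321 m³ / 3350 m³·d⁻¹ = 0.6929 d × 24 = 16.63 h.

τ ≈ 16.6 h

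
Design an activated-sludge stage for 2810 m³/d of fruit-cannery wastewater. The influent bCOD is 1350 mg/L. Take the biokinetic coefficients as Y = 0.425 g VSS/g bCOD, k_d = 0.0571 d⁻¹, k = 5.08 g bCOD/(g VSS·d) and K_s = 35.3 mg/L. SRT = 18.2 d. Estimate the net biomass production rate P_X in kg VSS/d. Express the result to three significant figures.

From the Monod/SRT balance for a CMAS, S = K_s·(1+k_d θ_c)/[θ_c·(Y k − k_d) − 1] = 35.3 × (1 + 0.0571 × 18.2) / [18.2 × (0.425 × 5.08 − 0.0571) − 1] = 71.98 / 37.25 = 1.932 mg/L.
The observed yield is Y_obs = Y/(1 + k_d·θ_c) = 0.425 / (1 + 0.0571 × 18.2) = 0.425 / 2.039 = 0.2084 g VSS per g bCOD removed.
Substrate removed = Q·(S₀ − S) = 2810 m³/d × (1350 − 1.93) g/m³ = 3.79×10^6 g/d = 3788 kg/d.
Biomass produced: P_X = Y_obs·Q·ΔS = 0.2084 × 3788 ≈ 789.5 kg VSS/d.

P_X ≈ 789 kg VSS/d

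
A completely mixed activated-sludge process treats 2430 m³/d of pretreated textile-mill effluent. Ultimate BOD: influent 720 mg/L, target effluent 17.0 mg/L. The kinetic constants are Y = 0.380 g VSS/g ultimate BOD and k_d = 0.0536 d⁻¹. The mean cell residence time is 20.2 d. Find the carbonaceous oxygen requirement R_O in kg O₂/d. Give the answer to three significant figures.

Y_obs = Y / (1 + k_d θ_c) = 0.380 / (1 + 0.0536 × 20.2) = 0.380 / 2.083 = 0.1825.
ΔS = 720 − 17.0 = 703.0 mg/L, so the substrate removal rate is 2430 × 703.0/1000 = 1708 kg ultimate BOD/d.
Biomass synthesised: P_X = Y_obs × 1708 = 311.7 kg VSS/d.
R_O = Q·(S₀ − S) − 1.42·P_X = 1708 − 1.42 × 311.7 = 1266 kg O₂/d.

R_O ≈ 1270 kg O₂/d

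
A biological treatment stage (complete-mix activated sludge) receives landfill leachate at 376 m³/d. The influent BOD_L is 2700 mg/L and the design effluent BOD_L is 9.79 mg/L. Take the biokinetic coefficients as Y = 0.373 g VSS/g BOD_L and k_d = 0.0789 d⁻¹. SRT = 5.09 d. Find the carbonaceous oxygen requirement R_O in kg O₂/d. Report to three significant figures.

R_O ≈ 629 kg O₂/d

Observed yield with endogenous decay: Y_obs = Y / (1 + k_d·θ_c) = 0.373 / (1 + 0.0789 × 5.09) = 0.373 / 1.402 = 0.2661 g VSS/g BOD_L.
Substrate removed = Q·(S₀ − S) = 376 m³/d × (2700 − 9.79) g/m³ = 1.01×10^6 g/d = 1012 kg/d.
Net sludge production P_X = 0.2661 × 1012 = 269.2 kg VSS/d.
R_O = Q·(S₀ − S) − 1.42·P_X = 1012 − 1.42 × 269.2 = 629.3 kg O₂/d.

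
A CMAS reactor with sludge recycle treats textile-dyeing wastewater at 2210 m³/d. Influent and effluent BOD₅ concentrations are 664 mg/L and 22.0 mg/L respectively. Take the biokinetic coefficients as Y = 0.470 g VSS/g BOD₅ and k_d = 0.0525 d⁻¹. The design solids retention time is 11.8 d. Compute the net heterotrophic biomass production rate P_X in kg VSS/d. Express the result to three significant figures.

Observed yield with endogenous decay: Y_obs = Y / (1 + k_d·θ_c) = 0.470 / (1 + 0.0525 × 11.8) = 0.470 / 1.619 = 0.2902 g VSS/g BOD₅.
Q·(S₀ − S) = 2210 × (664 − 22.0) × 10⁻³ = 1419 kg/d removed.
P_X = Y_obs · Q(S₀ − S) = 0.2902 × 1419 = 411.8 kg VSS/d.

P_X ≈ 412 kg VSS/d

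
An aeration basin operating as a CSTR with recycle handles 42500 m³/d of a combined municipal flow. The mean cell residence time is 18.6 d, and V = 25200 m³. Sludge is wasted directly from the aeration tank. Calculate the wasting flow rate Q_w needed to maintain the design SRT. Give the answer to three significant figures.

Wasting from the aeration tank: Q_w = V / θ_c = 25200 / 18.6 = 1355 m³/d.

Q_w ≈ 1350 m³/d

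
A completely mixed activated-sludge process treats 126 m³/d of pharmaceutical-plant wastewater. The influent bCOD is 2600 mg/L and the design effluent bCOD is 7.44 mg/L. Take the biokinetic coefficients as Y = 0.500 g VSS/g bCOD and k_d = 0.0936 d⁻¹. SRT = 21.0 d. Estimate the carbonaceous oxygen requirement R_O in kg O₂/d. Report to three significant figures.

R_O ≈ 248 kg O₂/d

The observed yield is Y_obs = Y/(1 + k_d·θ_c) = 0.500 / (1 + 0.0936 × 21.0) = 0.500 / 2.966 = 0.1686 g VSS per g bCOD removed.
ΔS = 2600 − 7.44 = 2593 mg/L, so the substrate removal rate is 126 × 2593/1000 = 326.7 kg bCOD/d.
Net sludge production P_X = 0.1686 × 326.7 = 55.08 kg VSS/d.
R_O = Q·(S₀ − S) − 1.42·P_X = 326.7 − 1.42 × 55.08 = 248.5 kg O₂/d.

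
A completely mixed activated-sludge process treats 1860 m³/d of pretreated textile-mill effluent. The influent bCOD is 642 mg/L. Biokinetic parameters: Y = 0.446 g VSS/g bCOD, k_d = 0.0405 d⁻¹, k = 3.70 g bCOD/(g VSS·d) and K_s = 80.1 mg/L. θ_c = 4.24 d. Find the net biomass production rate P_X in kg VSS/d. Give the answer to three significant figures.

Effluent substrate depends only on kinetics and SRT: S = K_s(1 + k_d θ_c) / [θ_c(Yk − k_d) − 1] = 80.1 × (1 + 0.0405 × 4.24) / [4.24 × (0.446 × 3.70 − 0.0405) − 1] = 93.85 / 5.825 = 16.11 mg/L.
Y_obs = Y / (1 + k_d θ_c) = 0.446 / (1 + 0.0405 × 4.24) = 0.446 / 1.172 = 0.3806.
ΔS = 642 − 16.1 = 625.9 mg/L, so the substrate removal rate is 1860 × 625.9/1000 = 1164 kg bCOD/d.
Net biomass production P_X = Y_obs × Q·(S₀ − S) = 0.3806 × 1164 = 443.1 kg VSS/d.

P_X ≈ 443 kg VSS/d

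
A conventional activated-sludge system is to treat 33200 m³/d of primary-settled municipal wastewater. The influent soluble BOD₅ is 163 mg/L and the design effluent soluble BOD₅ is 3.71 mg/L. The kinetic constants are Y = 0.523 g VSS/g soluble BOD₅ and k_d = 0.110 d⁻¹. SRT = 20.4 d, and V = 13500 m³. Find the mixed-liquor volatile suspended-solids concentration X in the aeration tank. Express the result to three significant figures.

X ≈ 1290 mg/L

From V·X·(1 + k_d·θ_c) = Y·Q·(S₀ − S)·θ_c: X = 0.523 × 33200 × (163 − 3.71) × 20.4 / [13500 × (1 + 0.110 × 20.4)] = 1288 mg/L.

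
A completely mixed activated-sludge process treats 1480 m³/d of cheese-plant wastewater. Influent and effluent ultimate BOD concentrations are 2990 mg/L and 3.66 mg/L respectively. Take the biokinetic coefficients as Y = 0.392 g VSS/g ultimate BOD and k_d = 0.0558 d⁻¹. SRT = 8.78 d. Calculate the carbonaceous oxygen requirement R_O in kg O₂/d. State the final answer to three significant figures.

Correct the yield for decay: Y_obs = Y/(1 + k_d θ_c) = 0.392 / (1 + 0.0558 × 8.78) = 0.392 / 1.490 = 0.2631.
ΔS = 2990 − 3.66 = 2986 mg/L, so the substrate removal rate is 1480 × 2986/1000 = 4420 kg ultimate BOD/d.
P_X = Y_obs·Q·(S₀ − S) = 0.2631 × 4420 = 1163 kg VSS/d.
R_O = Q·ΔS − 1.42 P_X = 4420 − 1651 = 2769 kg O₂/d.

R_O ≈ 2770 kg O₂/d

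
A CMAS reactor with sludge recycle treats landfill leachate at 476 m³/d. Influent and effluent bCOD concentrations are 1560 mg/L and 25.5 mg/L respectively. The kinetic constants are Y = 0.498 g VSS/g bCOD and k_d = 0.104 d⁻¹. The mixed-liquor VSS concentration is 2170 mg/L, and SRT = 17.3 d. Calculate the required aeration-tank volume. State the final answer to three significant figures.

Steady-state biomass mass balance: V·X·(1 + k_d·θ_c) = Y·Q·(S₀ − S)·θ_c, so V = 0.498 × 476 × (1560 − 25.5) × 17.3 / [2170 × (1 + 0.104 × 17.3)] = 6.29×10^6 / 6074 = 1036 m³.

V ≈ 1040 m³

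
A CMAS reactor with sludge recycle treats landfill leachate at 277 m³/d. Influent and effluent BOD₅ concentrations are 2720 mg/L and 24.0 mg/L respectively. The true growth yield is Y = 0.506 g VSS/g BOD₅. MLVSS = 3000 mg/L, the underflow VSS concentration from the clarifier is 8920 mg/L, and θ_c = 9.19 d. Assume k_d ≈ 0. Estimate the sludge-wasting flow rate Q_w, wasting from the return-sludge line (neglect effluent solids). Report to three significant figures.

Q_w ≈ 42.4 m³/d

V·X = Y·Q·ΔS·θ_c gives V = 0.506 × 277 × (2720 − 24.0) × 9.19 / 3000 = 1158 m³.
Wasting from the return line (neglecting effluent solids): Q_w = V·X / (θ_c·X_r) = 1158 × 3000 / (9.19 × 8920) = 42.36 m³/d.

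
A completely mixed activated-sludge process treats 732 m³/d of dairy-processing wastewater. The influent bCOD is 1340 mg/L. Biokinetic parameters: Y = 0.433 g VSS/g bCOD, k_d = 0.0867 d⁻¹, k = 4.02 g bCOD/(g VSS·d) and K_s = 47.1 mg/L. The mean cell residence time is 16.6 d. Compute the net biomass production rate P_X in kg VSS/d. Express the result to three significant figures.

P_X ≈ 174 kg VSS/d

From the Monod/SRT balance for a CMAS, S = K_s·(1+k_d θ_c)/[θ_c·(Y k − k_d) − 1] = 47.1 × (1 + 0.0867 × 16.6) / [16.6 × (0.433 × 4.02 − 0.0867) − 1] = 114.9 / 26.46 = 4.343 mg/L.
Y_obs = Y / (1 + k_d θ_c) = 0.433 / (1 + 0.0867 × 16.6) = 0.433 / 2.439 = 0.1775.
Substrate removed = Q·(S₀ − S) = 732 m³/d × (1340 − 4.34) g/m³ = 9.78×10^5 g/d = 977.7 kg/d.
Net biomass production P_X = Y_obs × Q·(S₀ − S) = 0.1775 × 977.7 = 173.6 kg VSS/d.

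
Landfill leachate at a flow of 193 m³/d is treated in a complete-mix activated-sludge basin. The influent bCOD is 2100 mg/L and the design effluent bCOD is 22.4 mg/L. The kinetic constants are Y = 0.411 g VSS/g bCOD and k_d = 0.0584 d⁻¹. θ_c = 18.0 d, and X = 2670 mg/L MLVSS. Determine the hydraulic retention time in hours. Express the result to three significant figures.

Steady-state biomass mass balance: V·X·(1 + k_d·θ_c) = Y·Q·(S₀ − S)·θ_c, so V = 0.411 × 193 × (2100 − 22.4) × 18.0 / [2670 × (1 + 0.0584 × 18.0)] = 2.97×10^6 / 5477 = 541.6 m³.
Hydraulic retention time τ = V/Q = 541.6 / 193 = 2.806 d = 67.35 h.

τ ≈ 67.4 h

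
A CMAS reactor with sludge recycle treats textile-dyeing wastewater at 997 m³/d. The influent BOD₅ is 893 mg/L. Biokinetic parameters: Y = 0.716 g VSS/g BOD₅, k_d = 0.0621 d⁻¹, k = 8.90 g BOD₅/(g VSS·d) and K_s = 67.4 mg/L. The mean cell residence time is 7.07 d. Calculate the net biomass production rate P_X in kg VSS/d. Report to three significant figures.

P_X ≈ 442 kg VSS/d

Effluent substrate depends only on kinetics and SRT: S = K_s(1 + k_d θ_c) / [θ_c(Yk − k_d) − 1] = 67.4 × (1 + 0.0621 × 7.07) / [7.07 × (0.716 × 8.90 − 0.0621) − 1] = 96.99 / 43.61 = 2.224 mg/L.
Y_obs = Y / (1 + k_d θ_c) = 0.716 / (1 + 0.0621 × 7.07) = 0.716 / 1.439 = 0.4976.
Substrate removed = Q·(S₀ − S) = 997 m³/d × (893 − 2.22) g/m³ = 8.88×10^5 g/d = 888.1 kg/d.
P_X = Y_obs · Q(S₀ − S) = 0.4976 × 888.1 = 441.9 kg VSS/d.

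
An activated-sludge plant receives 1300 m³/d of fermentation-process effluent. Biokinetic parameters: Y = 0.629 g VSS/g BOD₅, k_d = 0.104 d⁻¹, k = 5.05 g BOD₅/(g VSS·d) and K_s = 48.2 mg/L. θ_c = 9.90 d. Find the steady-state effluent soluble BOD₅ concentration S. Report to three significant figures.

Effluent substrate depends only on kinetics and SRT: S = K_s(1 + k_d θ_c) / [θ_c(Yk − k_d) − 1] = 48.2 × (1 + 0.104 × 9.90) / [9.90 × (0.629 × 5.05 − 0.104) − 1] = 97.83 / 29.42 = 3.325 mg/L.

S ≈ 3.33 mg/L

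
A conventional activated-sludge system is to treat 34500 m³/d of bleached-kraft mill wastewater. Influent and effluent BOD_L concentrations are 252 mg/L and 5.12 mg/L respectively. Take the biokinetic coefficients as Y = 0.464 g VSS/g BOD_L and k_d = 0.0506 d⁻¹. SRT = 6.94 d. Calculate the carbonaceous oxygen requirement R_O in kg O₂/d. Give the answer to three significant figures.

Observed yield with endogenous decay: Y_obs = Y / (1 + k_d·θ_c) = 0.464 / (1 + 0.0506 × 6.94) = 0.464 / 1.351 = 0.3434 g VSS/g BOD_L.
Mass of BOD_L removed per day: Q(S₀ − S) = 34500 × 246.9 g/m³ = 8517 kg/d.
Net sludge production P_X = 0.3434 × 8517 = 2925 kg VSS/d.
Carbonaceous O₂ demand = substrate oxidised − cell-mass equivalent = 8517 − 1.42 × 2925 = 4364 kg O₂/d.

R_O ≈ 4360 kg O₂/d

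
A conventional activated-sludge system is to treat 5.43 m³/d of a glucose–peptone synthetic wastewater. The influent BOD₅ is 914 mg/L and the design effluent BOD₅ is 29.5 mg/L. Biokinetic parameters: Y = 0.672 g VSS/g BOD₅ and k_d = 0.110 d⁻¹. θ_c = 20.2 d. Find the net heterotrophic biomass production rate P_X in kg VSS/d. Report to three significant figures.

The observed yield is Y_obs = Y/(1 + k_d·θ_c) = 0.672 / (1 + 0.110 × 20.2) = 0.672 / 3.222 = 0.2086 g VSS per g BOD₅ removed.
Mass of BOD₅ removed per day: Q(S₀ − S) = 5.43 × 884.5 g/m³ = 4.803 kg/d.
P_X = Y_obs · Q(S₀ − S) = 0.2086 × 4.803 = 1.002 kg VSS/d.

P_X ≈ 1.00 kg VSS/d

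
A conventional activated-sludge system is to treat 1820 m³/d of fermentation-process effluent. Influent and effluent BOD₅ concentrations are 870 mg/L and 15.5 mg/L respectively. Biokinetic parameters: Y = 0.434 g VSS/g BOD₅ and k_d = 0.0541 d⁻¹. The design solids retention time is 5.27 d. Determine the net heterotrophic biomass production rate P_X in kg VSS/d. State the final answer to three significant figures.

P_X ≈ 525 kg VSS/d

Observed yield with endogenous decay: Y_obs = Y / (1 + k_d·θ_c) = 0.434 / (1 + 0.0541 × 5.27) = 0.434 / 1.285 = 0.3377 g VSS/g BOD₅.
Q·(S₀ − S) = 1820 × (870 − 15.5) × 10⁻³ = 1555 kg/d removed.
Biomass produced: P_X = Y_obs·Q·ΔS = 0.3377 × 1555 ≈ 525.2 kg VSS/d.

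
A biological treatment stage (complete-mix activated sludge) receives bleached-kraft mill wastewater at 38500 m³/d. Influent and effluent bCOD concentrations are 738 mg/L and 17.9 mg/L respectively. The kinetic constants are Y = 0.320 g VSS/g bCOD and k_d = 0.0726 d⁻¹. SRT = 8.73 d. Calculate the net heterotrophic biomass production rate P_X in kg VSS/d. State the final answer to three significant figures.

P_X ≈ 5430 kg VSS/d

The observed yield is Y_obs = Y/(1 + k_d·θ_c) = 0.320 / (1 + 0.0726 × 8.73) = 0.320 / 1.634 = 0.1959 g VSS per g bCOD removed.
Q·(S₀ − S) = 38500 × (738 − 17.9) × 10⁻³ = 27724 kg/d removed.
So the net sludge growth is P_X = 0.1959 × 27724 = 5430 kg VSS/d.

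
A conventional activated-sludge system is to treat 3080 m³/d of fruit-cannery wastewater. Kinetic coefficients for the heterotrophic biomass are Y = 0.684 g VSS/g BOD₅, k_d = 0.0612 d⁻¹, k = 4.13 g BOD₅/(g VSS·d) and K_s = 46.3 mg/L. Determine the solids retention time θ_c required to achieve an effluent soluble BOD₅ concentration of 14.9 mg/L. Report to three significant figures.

Specific growth rate at S = 14.9 mg/L: μ = YkS/(K_s+S) = 0.684·4.13·14.9/(46.3+14.9) = 0.6878 d⁻¹.
1/θ_c = 0.6878 − 0.0612 = 0.6266 d⁻¹, so θ_c = 1.596 d.

θ_c ≈ 1.60 d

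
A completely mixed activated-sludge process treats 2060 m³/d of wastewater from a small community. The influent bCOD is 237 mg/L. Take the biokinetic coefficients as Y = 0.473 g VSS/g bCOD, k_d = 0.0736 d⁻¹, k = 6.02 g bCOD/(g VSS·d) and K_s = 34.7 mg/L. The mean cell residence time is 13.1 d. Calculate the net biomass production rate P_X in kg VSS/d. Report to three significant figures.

P_X ≈ 117 kg VSS/d

From the Monod/SRT balance for a CMAS, S = K_s·(1+k_d θ_c)/[θ_c·(Y k − k_d) − 1] = 34.7 × (1 + 0.0736 × 13.1) / [13.1 × (0.473 × 6.02 − 0.0736) − 1] = 68.16 / 35.34 = 1.929 mg/L.
Correct the yield for decay: Y_obs = Y/(1 + k_d θ_c) = 0.473 / (1 + 0.0736 × 13.1) = 0.473 / 1.964 = 0.2408.
Mass of bCOD removed per day: Q(S₀ − S) = 2060 × 235.1 g/m³ = 484.2 kg/d.
P_X = Y_obs · Q(S₀ − S) = 0.2408 × 484.2 = 116.6 kg VSS/d.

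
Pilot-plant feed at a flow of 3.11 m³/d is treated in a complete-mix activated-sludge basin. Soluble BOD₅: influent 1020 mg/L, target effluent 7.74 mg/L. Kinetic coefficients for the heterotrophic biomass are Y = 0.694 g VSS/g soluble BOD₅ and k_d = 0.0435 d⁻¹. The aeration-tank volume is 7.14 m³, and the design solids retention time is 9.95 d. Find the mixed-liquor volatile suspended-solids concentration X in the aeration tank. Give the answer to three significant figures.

X ≈ 2120 mg/L

X = Y·Q·ΔS·θ_c / [V·(1 + k_d θ_c)] = 0.694 × 3.11 × (1020 − 7.74) × 9.95 / [7.14 × (1 + 0.0435 × 9.95)] = 2125 mg/L.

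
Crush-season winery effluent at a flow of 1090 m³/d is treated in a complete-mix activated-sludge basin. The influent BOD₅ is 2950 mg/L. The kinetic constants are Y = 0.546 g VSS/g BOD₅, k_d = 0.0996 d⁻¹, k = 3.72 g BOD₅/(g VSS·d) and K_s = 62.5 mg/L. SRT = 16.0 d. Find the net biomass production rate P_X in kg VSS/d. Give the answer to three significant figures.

Effluent substrate depends only on kinetics and SRT: S = K_s(1 + k_d θ_c) / [θ_c(Yk − k_d) − 1] = 62.5 × (1 + 0.0996 × 16.0) / [16.0 × (0.546 × 3.72 − 0.0996) − 1] = 162.1 / 29.90 = 5.421 mg/L.
Y_obs = Y / (1 + k_d θ_c) = 0.546 / (1 + 0.0996 × 16.0) = 0.546 / 2.594 = 0.2105.
Mass of BOD₅ removed per day: Q(S₀ − S) = 1090 × 2945 g/m³ = 3210 kg/d.
Net biomass production P_X = Y_obs × Q·(S₀ − S) = 0.2105 × 3210 = 675.7 kg VSS/d.

P_X ≈ 676 kg VSS/d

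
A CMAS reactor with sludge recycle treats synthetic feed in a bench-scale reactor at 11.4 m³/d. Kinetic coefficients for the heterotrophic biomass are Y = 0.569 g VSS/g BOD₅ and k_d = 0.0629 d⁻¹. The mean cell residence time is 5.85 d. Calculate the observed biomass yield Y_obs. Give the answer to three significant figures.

Correct the yield for decay: Y_obs = Y/(1 + k_d θ_c) = 0.569 / (1 + 0.0629 × 5.85) = 0.569 / 1.368 = 0.4159.

Y_obs ≈ 0.416 g VSS/g BOD₅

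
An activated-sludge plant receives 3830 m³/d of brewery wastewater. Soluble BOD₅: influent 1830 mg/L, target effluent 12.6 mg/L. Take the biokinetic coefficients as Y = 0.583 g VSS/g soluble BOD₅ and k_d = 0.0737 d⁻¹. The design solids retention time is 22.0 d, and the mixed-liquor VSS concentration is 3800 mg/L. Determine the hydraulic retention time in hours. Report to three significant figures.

Rearranging the biomass balance for a CMAS with decay, V = Y·Q·ΔS·θ_c / [X·(1+k_d θ_c)] = 0.583 × 3830 × (1830 − 12.6) × 22.0 / [3800 × (1 + 0.0737 × 22.0)] = 8.93×10^7 / 9961 = 8962 m³.
HRT = V/Q = 8962 m³ / 3830 m³·d⁻¹ = 2.340 d × 24 = 56.16 h.

τ ≈ 56.2 h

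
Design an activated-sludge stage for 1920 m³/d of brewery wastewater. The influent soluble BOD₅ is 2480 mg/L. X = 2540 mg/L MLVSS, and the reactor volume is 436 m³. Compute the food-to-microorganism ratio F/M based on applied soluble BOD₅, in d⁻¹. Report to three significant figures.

F/M ≈ 4.30 d⁻¹

F/M = applied load / biomass = Q·S₀/(V·X) = 1920 × 2480 / (436.0 × 2540) = 4.300 d⁻¹.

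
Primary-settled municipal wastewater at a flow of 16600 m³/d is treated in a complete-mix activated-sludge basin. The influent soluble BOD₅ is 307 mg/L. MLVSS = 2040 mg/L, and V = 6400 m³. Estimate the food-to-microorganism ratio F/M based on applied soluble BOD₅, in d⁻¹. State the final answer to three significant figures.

F/M ≈ 0.390 d⁻¹

F/M = Q·S₀ / (V·X) = 16600 × 307 / (6400 × 2040) = 0.3903 g soluble BOD₅·(g VSS·d)⁻¹.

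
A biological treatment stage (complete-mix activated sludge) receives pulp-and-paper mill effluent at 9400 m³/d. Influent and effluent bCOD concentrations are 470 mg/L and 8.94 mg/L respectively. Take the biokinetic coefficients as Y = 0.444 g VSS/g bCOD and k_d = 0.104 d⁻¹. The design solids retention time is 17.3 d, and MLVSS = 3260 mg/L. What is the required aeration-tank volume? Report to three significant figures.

V ≈ 3650 m³

From the SRT design equation V = Y Q (S₀−S) θ_c / [X (1 + k_d θ_c)] = 0.444 × 9400 × (470 − 8.94) × 17.3 / [3260 × (1 + 0.104 × 17.3)] = 3.33×10^7 / 9125 = 3648 m³.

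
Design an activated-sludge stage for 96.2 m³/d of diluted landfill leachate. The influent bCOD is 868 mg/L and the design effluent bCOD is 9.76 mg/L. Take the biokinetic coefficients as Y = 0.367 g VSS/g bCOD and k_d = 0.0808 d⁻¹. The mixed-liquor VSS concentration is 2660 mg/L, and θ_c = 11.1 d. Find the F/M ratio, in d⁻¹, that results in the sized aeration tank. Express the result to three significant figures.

F/M ≈ 0.471 d⁻¹

Steady-state biomass mass balance: V·X·(1 + k_d·θ_c) = Y·Q·(S₀ − S)·θ_c, so V = 0.367 × 96.2 × (868 − 9.76) × 11.1 / [2660 × (1 + 0.0808 × 11.1)] = 3.36×10^5 / 5046 = 66.66 m³.
F/M = applied load / biomass = Q·S₀/(V·X) = 96.2 × 868 / (66.66 × 2660) = 0.4709 d⁻¹.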